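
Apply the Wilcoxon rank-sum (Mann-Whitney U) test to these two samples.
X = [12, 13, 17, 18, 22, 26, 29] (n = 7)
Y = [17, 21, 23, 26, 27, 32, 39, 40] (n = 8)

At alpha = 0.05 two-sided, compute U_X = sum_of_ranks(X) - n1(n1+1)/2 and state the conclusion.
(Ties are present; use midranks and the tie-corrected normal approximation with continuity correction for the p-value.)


Step 1: Combine and sort all 15 observations; assign midranks.
sorted (value, group): (12,X), (13,X), (17,X), (17,Y), (18,X), (21,Y), (22,X), (23,Y), (26,X), (26,Y), (27,Y), (29,X), (32,Y), (39,Y), (40,Y)
ranks: 12->1, 13->2, 17->3.5, 17->3.5, 18->5, 21->6, 22->7, 23->8, 26->9.5, 26->9.5, 27->11, 29->12, 32->13, 39->14, 40->15
Step 2: Rank sum for X: R1 = 1 + 2 + 3.5 + 5 + 7 + 9.5 + 12 = 40.
Step 3: U_X = R1 - n1(n1+1)/2 = 40 - 7*8/2 = 40 - 28 = 12.
       U_Y = n1*n2 - U_X = 56 - 12 = 44.
Step 4: Ties are present, so use the tie-corrected normal approximation (with continuity correction) for the p-value.
Step 5: p-value = 0.072337; compare to alpha = 0.05. fail to reject H0.

U_X = 12, p = 0.072337, fail to reject H0 at alpha = 0.05.


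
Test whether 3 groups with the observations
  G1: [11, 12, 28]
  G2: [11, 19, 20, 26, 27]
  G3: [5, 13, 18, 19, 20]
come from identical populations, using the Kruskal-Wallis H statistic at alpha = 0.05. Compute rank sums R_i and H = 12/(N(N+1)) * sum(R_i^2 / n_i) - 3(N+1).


Step 1: Combine all N = 13 observations and assign midranks.
sorted (value, group, rank): (5,G3,1), (11,G1,2.5), (11,G2,2.5), (12,G1,4), (13,G3,5), (18,G3,6), (19,G2,7.5), (19,G3,7.5), (20,G2,9.5), (20,G3,9.5), (26,G2,11), (27,G2,12), (28,G1,13)
Step 2: Sum ranks within each group.
R_1 = 19.5 (n_1 = 3)
R_2 = 42.5 (n_2 = 5)
R_3 = 29 (n_3 = 5)
Step 3: H = 12/(N(N+1)) * sum(R_i^2/n_i) - 3(N+1)
     = 12/(13*14) * (19.5^2/3 + 42.5^2/5 + 29^2/5) - 3*14
     = 0.065934 * 656.2 - 42
     = 1.265934.
Step 4: Ties present; correction factor C = 1 - 18/(13^3 - 13) = 0.991758. Corrected H = 1.265934 / 0.991758 = 1.276454.
Step 5: Under H0, H ~ chi^2(2); p-value = 0.528228.
Step 6: alpha = 0.05. fail to reject H0.

H = 1.2765, df = 2, p = 0.528228, fail to reject H0.


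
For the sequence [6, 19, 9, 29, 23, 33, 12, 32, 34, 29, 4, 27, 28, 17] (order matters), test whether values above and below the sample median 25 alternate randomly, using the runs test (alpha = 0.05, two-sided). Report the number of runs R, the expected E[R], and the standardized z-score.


Step 1: Compute median = 25; label A = above, B = below.
Labels in order: BBBABABAAABAAB  (n_A = 7, n_B = 7)
Step 2: Count runs R = 9.
Step 3: Under H0 (random ordering), E[R] = 2*n_A*n_B/(n_A+n_B) + 1 = 2*7*7/14 + 1 = 8.0000.
        Var[R] = 2*n_A*n_B*(2*n_A*n_B - n_A - n_B) / ((n_A+n_B)^2 * (n_A+n_B-1)) = 8232/2548 = 3.2308.
        SD[R] = 1.7974.
Step 4: Continuity-corrected z = (R - 0.5 - E[R]) / SD[R] = (9 - 0.5 - 8.0000) / 1.7974 = 0.2782.
Step 5: Two-sided p-value via normal approximation = 2*(1 - Phi(|z|)) = 0.780879.
Step 6: alpha = 0.05. fail to reject H0.

R = 9, z = 0.2782, p = 0.780879, fail to reject H0.


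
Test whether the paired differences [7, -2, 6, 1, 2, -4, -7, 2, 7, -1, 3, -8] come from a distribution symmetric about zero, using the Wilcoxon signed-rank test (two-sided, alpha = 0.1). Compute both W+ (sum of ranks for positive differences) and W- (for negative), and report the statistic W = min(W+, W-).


Step 1: Drop any zero differences (none here) and take |d_i|.
|d| = [7, 2, 6, 1, 2, 4, 7, 2, 7, 1, 3, 8]
Step 2: Midrank |d_i| (ties get averaged ranks).
ranks: |7|->10, |2|->4, |6|->8, |1|->1.5, |2|->4, |4|->7, |7|->10, |2|->4, |7|->10, |1|->1.5, |3|->6, |8|->12
Step 3: Attach original signs; sum ranks with positive sign and with negative sign.
W+ = 10 + 8 + 1.5 + 4 + 4 + 10 + 6 = 43.5
W- = 4 + 7 + 10 + 1.5 + 12 = 34.5
(Check: W+ + W- = 78 should equal n(n+1)/2 = 78.)
Step 4: Test statistic W = min(W+, W-) = 34.5.
Step 5: Ties in |d|, so use the tie-corrected normal approximation.
        E[W] = n(n+1)/4 = 12*13/4 = 39.
        Tie groups: |d|=1 (t=2), |d|=2 (t=3), |d|=7 (t=3); sum(t^3 - t) = 54.
        Var[W] = n(n+1)(2n+1)/24 - sum(t^3-t)/48 = 3900/24 - 54/48 = 161.375.
        z = (W - E[W]) / sqrt(Var[W]) = (34.5 - 39) / 12.7033 = -0.3542.
        Two-sided p = 2*Phi(z) = 0.723161.
Step 6: alpha = 0.1. fail to reject H0.

W+ = 43.5, W- = 34.5, W = min = 34.5, p = 0.723161, fail to reject H0.


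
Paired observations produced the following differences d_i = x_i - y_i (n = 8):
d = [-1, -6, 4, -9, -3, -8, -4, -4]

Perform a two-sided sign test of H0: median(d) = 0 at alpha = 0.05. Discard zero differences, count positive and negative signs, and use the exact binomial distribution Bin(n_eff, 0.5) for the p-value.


Step 1: Discard zero differences. Original n = 8; n_eff = number of nonzero differences = 8.
Nonzero differences (with sign): -1, -6, +4, -9, -3, -8, -4, -4
Step 2: Count signs: positive = 1, negative = 7.
Step 3: Under H0: P(positive) = 0.5, so the number of positives S ~ Bin(8, 0.5).
Step 4: Two-sided exact p-value = sum of Bin(8,0.5) probabilities at or below the observed probability = 0.070312.
Step 5: alpha = 0.05. fail to reject H0.

n_eff = 8, pos = 1, neg = 7, p = 0.070312, fail to reject H0.


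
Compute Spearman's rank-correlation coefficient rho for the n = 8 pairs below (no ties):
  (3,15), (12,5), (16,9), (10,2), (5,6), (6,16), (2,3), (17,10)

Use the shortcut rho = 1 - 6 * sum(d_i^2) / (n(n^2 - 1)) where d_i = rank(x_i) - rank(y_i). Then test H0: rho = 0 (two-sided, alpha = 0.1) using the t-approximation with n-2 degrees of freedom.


Step 1: Rank x and y separately (midranks; no ties here).
rank(x): 3->2, 12->6, 16->7, 10->5, 5->3, 6->4, 2->1, 17->8
rank(y): 15->7, 5->3, 9->5, 2->1, 6->4, 16->8, 3->2, 10->6
Step 2: d_i = R_x(i) - R_y(i); compute d_i^2.
  (2-7)^2=25, (6-3)^2=9, (7-5)^2=4, (5-1)^2=16, (3-4)^2=1, (4-8)^2=16, (1-2)^2=1, (8-6)^2=4
sum(d^2) = 76.
Step 3: rho = 1 - 6*76 / (8*(8^2 - 1)) = 1 - 456/504 = 0.095238.
Step 4: Under H0, t = rho * sqrt((n-2)/(1-rho^2)) = 0.2343 ~ t(6).
Step 5: Two-sided p-value from the t-distribution with 6 df = 0.822505.
Step 6: alpha = 0.1. fail to reject H0.

rho = 0.0952, p = 0.822505, fail to reject H0 at alpha = 0.1.


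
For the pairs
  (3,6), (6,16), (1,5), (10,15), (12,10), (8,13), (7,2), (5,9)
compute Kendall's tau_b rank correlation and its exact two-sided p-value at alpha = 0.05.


Step 1: Enumerate the 28 unordered pairs (i,j) with i<j and classify each by sign(x_j-x_i) * sign(y_j-y_i).
  (1,2):dx=+3,dy=+10->C; (1,3):dx=-2,dy=-1->C; (1,4):dx=+7,dy=+9->C; (1,5):dx=+9,dy=+4->C
  (1,6):dx=+5,dy=+7->C; (1,7):dx=+4,dy=-4->D; (1,8):dx=+2,dy=+3->C; (2,3):dx=-5,dy=-11->C
  (2,4):dx=+4,dy=-1->D; (2,5):dx=+6,dy=-6->D; (2,6):dx=+2,dy=-3->D; (2,7):dx=+1,dy=-14->D
  (2,8):dx=-1,dy=-7->C; (3,4):dx=+9,dy=+10->C; (3,5):dx=+11,dy=+5->C; (3,6):dx=+7,dy=+8->C
  (3,7):dx=+6,dy=-3->D; (3,8):dx=+4,dy=+4->C; (4,5):dx=+2,dy=-5->D; (4,6):dx=-2,dy=-2->C
  (4,7):dx=-3,dy=-13->C; (4,8):dx=-5,dy=-6->C; (5,6):dx=-4,dy=+3->D; (5,7):dx=-5,dy=-8->C
  (5,8):dx=-7,dy=-1->C; (6,7):dx=-1,dy=-11->C; (6,8):dx=-3,dy=-4->C; (7,8):dx=-2,dy=+7->D
Step 2: C = 19, D = 9, total pairs = 28.
Step 3: tau = (C - D)/(n(n-1)/2) = (19 - 9)/28 = 0.357143.
Step 4: Exact two-sided p-value (enumerate n! = 40320 permutations of y under H0): p = 0.275099.
Step 5: alpha = 0.05. fail to reject H0.

tau_b = 0.3571 (C=19, D=9), p = 0.275099, fail to reject H0.


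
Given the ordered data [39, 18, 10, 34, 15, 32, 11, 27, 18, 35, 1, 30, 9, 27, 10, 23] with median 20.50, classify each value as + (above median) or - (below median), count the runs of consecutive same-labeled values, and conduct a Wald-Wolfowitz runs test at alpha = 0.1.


Step 1: Compute median = 20.50; label A = above, B = below.
Labels in order: ABBABABABABABABA  (n_A = 8, n_B = 8)
Step 2: Count runs R = 15.
Step 3: Under H0 (random ordering), E[R] = 2*n_A*n_B/(n_A+n_B) + 1 = 2*8*8/16 + 1 = 9.0000.
        Var[R] = 2*n_A*n_B*(2*n_A*n_B - n_A - n_B) / ((n_A+n_B)^2 * (n_A+n_B-1)) = 14336/3840 = 3.7333.
        SD[R] = 1.9322.
Step 4: Continuity-corrected z = (R - 0.5 - E[R]) / SD[R] = (15 - 0.5 - 9.0000) / 1.9322 = 2.8465.
Step 5: Two-sided p-value via normal approximation = 2*(1 - Phi(|z|)) = 0.004420.
Step 6: alpha = 0.1. reject H0.

R = 15, z = 2.8465, p = 0.004420, reject H0.


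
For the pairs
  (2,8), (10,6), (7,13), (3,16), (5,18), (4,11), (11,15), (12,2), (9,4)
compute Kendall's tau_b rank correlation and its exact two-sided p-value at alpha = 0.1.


Step 1: Enumerate the 36 unordered pairs (i,j) with i<j and classify each by sign(x_j-x_i) * sign(y_j-y_i).
  (1,2):dx=+8,dy=-2->D; (1,3):dx=+5,dy=+5->C; (1,4):dx=+1,dy=+8->C; (1,5):dx=+3,dy=+10->C
  (1,6):dx=+2,dy=+3->C; (1,7):dx=+9,dy=+7->C; (1,8):dx=+10,dy=-6->D; (1,9):dx=+7,dy=-4->D
  (2,3):dx=-3,dy=+7->D; (2,4):dx=-7,dy=+10->D; (2,5):dx=-5,dy=+12->D; (2,6):dx=-6,dy=+5->D
  (2,7):dx=+1,dy=+9->C; (2,8):dx=+2,dy=-4->D; (2,9):dx=-1,dy=-2->C; (3,4):dx=-4,dy=+3->D
  (3,5):dx=-2,dy=+5->D; (3,6):dx=-3,dy=-2->C; (3,7):dx=+4,dy=+2->C; (3,8):dx=+5,dy=-11->D
  (3,9):dx=+2,dy=-9->D; (4,5):dx=+2,dy=+2->C; (4,6):dx=+1,dy=-5->D; (4,7):dx=+8,dy=-1->D
  (4,8):dx=+9,dy=-14->D; (4,9):dx=+6,dy=-12->D; (5,6):dx=-1,dy=-7->C; (5,7):dx=+6,dy=-3->D
  (5,8):dx=+7,dy=-16->D; (5,9):dx=+4,dy=-14->D; (6,7):dx=+7,dy=+4->C; (6,8):dx=+8,dy=-9->D
  (6,9):dx=+5,dy=-7->D; (7,8):dx=+1,dy=-13->D; (7,9):dx=-2,dy=-11->C; (8,9):dx=-3,dy=+2->D
Step 2: C = 13, D = 23, total pairs = 36.
Step 3: tau = (C - D)/(n(n-1)/2) = (13 - 23)/36 = -0.277778.
Step 4: Exact two-sided p-value (enumerate n! = 362880 permutations of y under H0): p = 0.358488.
Step 5: alpha = 0.1. fail to reject H0.

tau_b = -0.2778 (C=13, D=23), p = 0.358488, fail to reject H0.


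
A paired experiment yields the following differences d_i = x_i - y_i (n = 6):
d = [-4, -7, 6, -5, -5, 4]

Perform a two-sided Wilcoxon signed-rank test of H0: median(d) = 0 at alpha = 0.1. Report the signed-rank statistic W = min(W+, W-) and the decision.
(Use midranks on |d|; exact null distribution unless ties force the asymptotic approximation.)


Step 1: Drop any zero differences (none here) and take |d_i|.
|d| = [4, 7, 6, 5, 5, 4]
Step 2: Midrank |d_i| (ties get averaged ranks).
ranks: |4|->1.5, |7|->6, |6|->5, |5|->3.5, |5|->3.5, |4|->1.5
Step 3: Attach original signs; sum ranks with positive sign and with negative sign.
W+ = 5 + 1.5 = 6.5
W- = 1.5 + 6 + 3.5 + 3.5 = 14.5
(Check: W+ + W- = 21 should equal n(n+1)/2 = 21.)
Step 4: Test statistic W = min(W+, W-) = 6.5.
Step 5: Ties in |d|, so use the tie-corrected normal approximation.
        E[W] = n(n+1)/4 = 6*7/4 = 10.5.
        Tie groups: |d|=4 (t=2), |d|=5 (t=2); sum(t^3 - t) = 12.
        Var[W] = n(n+1)(2n+1)/24 - sum(t^3-t)/48 = 546/24 - 12/48 = 22.5.
        z = (W - E[W]) / sqrt(Var[W]) = (6.5 - 10.5) / 4.7434 = -0.8433.
        Two-sided p = 2*Phi(z) = 0.399075.
Step 6: alpha = 0.1. fail to reject H0.

W+ = 6.5, W- = 14.5, W = min = 6.5, p = 0.399075, fail to reject H0.


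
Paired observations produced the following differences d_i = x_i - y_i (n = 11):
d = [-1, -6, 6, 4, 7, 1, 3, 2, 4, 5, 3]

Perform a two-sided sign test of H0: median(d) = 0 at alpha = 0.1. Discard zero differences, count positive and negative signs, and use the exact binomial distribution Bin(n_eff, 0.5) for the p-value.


Step 1: Discard zero differences. Original n = 11; n_eff = number of nonzero differences = 11.
Nonzero differences (with sign): -1, -6, +6, +4, +7, +1, +3, +2, +4, +5, +3
Step 2: Count signs: positive = 9, negative = 2.
Step 3: Under H0: P(positive) = 0.5, so the number of positives S ~ Bin(11, 0.5).
Step 4: Two-sided exact p-value = sum of Bin(11,0.5) probabilities at or below the observed probability = 0.065430.
Step 5: alpha = 0.1. reject H0.

n_eff = 11, pos = 9, neg = 2, p = 0.065430, reject H0.


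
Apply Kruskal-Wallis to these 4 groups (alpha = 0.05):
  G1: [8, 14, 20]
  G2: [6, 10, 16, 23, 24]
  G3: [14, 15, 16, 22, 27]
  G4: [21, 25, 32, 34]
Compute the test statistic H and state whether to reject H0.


Step 1: Combine all N = 17 observations and assign midranks.
sorted (value, group, rank): (6,G2,1), (8,G1,2), (10,G2,3), (14,G1,4.5), (14,G3,4.5), (15,G3,6), (16,G2,7.5), (16,G3,7.5), (20,G1,9), (21,G4,10), (22,G3,11), (23,G2,12), (24,G2,13), (25,G4,14), (27,G3,15), (32,G4,16), (34,G4,17)
Step 2: Sum ranks within each group.
R_1 = 15.5 (n_1 = 3)
R_2 = 36.5 (n_2 = 5)
R_3 = 44 (n_3 = 5)
R_4 = 57 (n_4 = 4)
Step 3: H = 12/(N(N+1)) * sum(R_i^2/n_i) - 3(N+1)
     = 12/(17*18) * (15.5^2/3 + 36.5^2/5 + 44^2/5 + 57^2/4) - 3*18
     = 0.039216 * 1545.98 - 54
     = 6.626797.
Step 4: Ties present; correction factor C = 1 - 12/(17^3 - 17) = 0.997549. Corrected H = 6.626797 / 0.997549 = 6.643079.
Step 5: Under H0, H ~ chi^2(3); p-value = 0.084187.
Step 6: alpha = 0.05. fail to reject H0.

H = 6.6431, df = 3, p = 0.084187, fail to reject H0.


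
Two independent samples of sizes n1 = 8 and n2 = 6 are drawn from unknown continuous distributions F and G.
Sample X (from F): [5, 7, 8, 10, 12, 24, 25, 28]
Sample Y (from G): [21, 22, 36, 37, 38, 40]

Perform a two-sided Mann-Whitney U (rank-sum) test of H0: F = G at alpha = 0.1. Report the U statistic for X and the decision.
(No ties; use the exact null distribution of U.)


Step 1: Combine and sort all 14 observations; assign midranks.
sorted (value, group): (5,X), (7,X), (8,X), (10,X), (12,X), (21,Y), (22,Y), (24,X), (25,X), (28,X), (36,Y), (37,Y), (38,Y), (40,Y)
ranks: 5->1, 7->2, 8->3, 10->4, 12->5, 21->6, 22->7, 24->8, 25->9, 28->10, 36->11, 37->12, 38->13, 40->14
Step 2: Rank sum for X: R1 = 1 + 2 + 3 + 4 + 5 + 8 + 9 + 10 = 42.
Step 3: U_X = R1 - n1(n1+1)/2 = 42 - 8*9/2 = 42 - 36 = 6.
       U_Y = n1*n2 - U_X = 48 - 6 = 42.
Step 4: No ties, so the exact null distribution of U (based on enumerating the C(14,8) = 3003 equally likely rank assignments) gives the two-sided p-value.
Step 5: p-value = 0.019980; compare to alpha = 0.1. reject H0.

U_X = 6, p = 0.019980, reject H0 at alpha = 0.1.


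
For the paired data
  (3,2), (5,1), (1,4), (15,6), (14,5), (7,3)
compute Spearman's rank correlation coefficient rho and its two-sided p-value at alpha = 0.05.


Step 1: Rank x and y separately (midranks; no ties here).
rank(x): 3->2, 5->3, 1->1, 15->6, 14->5, 7->4
rank(y): 2->2, 1->1, 4->4, 6->6, 5->5, 3->3
Step 2: d_i = R_x(i) - R_y(i); compute d_i^2.
  (2-2)^2=0, (3-1)^2=4, (1-4)^2=9, (6-6)^2=0, (5-5)^2=0, (4-3)^2=1
sum(d^2) = 14.
Step 3: rho = 1 - 6*14 / (6*(6^2 - 1)) = 1 - 84/210 = 0.600000.
Step 4: Under H0, t = rho * sqrt((n-2)/(1-rho^2)) = 1.5000 ~ t(4).
Step 5: Two-sided p-value from the t-distribution with 4 df = 0.208000.
Step 6: alpha = 0.05. fail to reject H0.

rho = 0.6000, p = 0.208000, fail to reject H0 at alpha = 0.05.


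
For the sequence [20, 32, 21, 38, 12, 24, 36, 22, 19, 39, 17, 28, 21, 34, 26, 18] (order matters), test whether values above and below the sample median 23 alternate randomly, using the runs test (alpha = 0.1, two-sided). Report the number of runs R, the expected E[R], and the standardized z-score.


Step 1: Compute median = 23; label A = above, B = below.
Labels in order: BABABAABBABABAAB  (n_A = 8, n_B = 8)
Step 2: Count runs R = 13.
Step 3: Under H0 (random ordering), E[R] = 2*n_A*n_B/(n_A+n_B) + 1 = 2*8*8/16 + 1 = 9.0000.
        Var[R] = 2*n_A*n_B*(2*n_A*n_B - n_A - n_B) / ((n_A+n_B)^2 * (n_A+n_B-1)) = 14336/3840 = 3.7333.
        SD[R] = 1.9322.
Step 4: Continuity-corrected z = (R - 0.5 - E[R]) / SD[R] = (13 - 0.5 - 9.0000) / 1.9322 = 1.8114.
Step 5: Two-sided p-value via normal approximation = 2*(1 - Phi(|z|)) = 0.070076.
Step 6: alpha = 0.1. reject H0.

R = 13, z = 1.8114, p = 0.070076, reject H0.


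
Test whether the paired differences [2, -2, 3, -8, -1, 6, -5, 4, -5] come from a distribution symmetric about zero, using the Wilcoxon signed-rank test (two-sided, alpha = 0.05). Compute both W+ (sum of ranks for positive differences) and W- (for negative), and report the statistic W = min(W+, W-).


Step 1: Drop any zero differences (none here) and take |d_i|.
|d| = [2, 2, 3, 8, 1, 6, 5, 4, 5]
Step 2: Midrank |d_i| (ties get averaged ranks).
ranks: |2|->2.5, |2|->2.5, |3|->4, |8|->9, |1|->1, |6|->8, |5|->6.5, |4|->5, |5|->6.5
Step 3: Attach original signs; sum ranks with positive sign and with negative sign.
W+ = 2.5 + 4 + 8 + 5 = 19.5
W- = 2.5 + 9 + 1 + 6.5 + 6.5 = 25.5
(Check: W+ + W- = 45 should equal n(n+1)/2 = 45.)
Step 4: Test statistic W = min(W+, W-) = 19.5.
Step 5: Ties in |d|, so use the tie-corrected normal approximation.
        E[W] = n(n+1)/4 = 9*10/4 = 22.5.
        Tie groups: |d|=2 (t=2), |d|=5 (t=2); sum(t^3 - t) = 12.
        Var[W] = n(n+1)(2n+1)/24 - sum(t^3-t)/48 = 1710/24 - 12/48 = 71.
        z = (W - E[W]) / sqrt(Var[W]) = (19.5 - 22.5) / 8.4261 = -0.3560.
        Two-sided p = 2*Phi(z) = 0.721815.
Step 6: alpha = 0.05. fail to reject H0.

W+ = 19.5, W- = 25.5, W = min = 19.5, p = 0.721815, fail to reject H0.


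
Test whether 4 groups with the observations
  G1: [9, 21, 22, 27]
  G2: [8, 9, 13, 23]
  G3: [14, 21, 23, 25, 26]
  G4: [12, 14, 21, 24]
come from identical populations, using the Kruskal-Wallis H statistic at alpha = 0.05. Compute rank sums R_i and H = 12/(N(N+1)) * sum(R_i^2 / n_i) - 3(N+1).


Step 1: Combine all N = 17 observations and assign midranks.
sorted (value, group, rank): (8,G2,1), (9,G1,2.5), (9,G2,2.5), (12,G4,4), (13,G2,5), (14,G3,6.5), (14,G4,6.5), (21,G1,9), (21,G3,9), (21,G4,9), (22,G1,11), (23,G2,12.5), (23,G3,12.5), (24,G4,14), (25,G3,15), (26,G3,16), (27,G1,17)
Step 2: Sum ranks within each group.
R_1 = 39.5 (n_1 = 4)
R_2 = 21 (n_2 = 4)
R_3 = 59 (n_3 = 5)
R_4 = 33.5 (n_4 = 4)
Step 3: H = 12/(N(N+1)) * sum(R_i^2/n_i) - 3(N+1)
     = 12/(17*18) * (39.5^2/4 + 21^2/4 + 59^2/5 + 33.5^2/4) - 3*18
     = 0.039216 * 1477.08 - 54
     = 3.924510.
Step 4: Ties present; correction factor C = 1 - 42/(17^3 - 17) = 0.991422. Corrected H = 3.924510 / 0.991422 = 3.958467.
Step 5: Under H0, H ~ chi^2(3); p-value = 0.265984.
Step 6: alpha = 0.05. fail to reject H0.

H = 3.9585, df = 3, p = 0.265984, fail to reject H0.


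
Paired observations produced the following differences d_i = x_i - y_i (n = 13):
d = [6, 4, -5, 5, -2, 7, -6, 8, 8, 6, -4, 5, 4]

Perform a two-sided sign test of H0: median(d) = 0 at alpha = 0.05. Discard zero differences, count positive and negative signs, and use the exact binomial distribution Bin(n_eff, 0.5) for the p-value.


Step 1: Discard zero differences. Original n = 13; n_eff = number of nonzero differences = 13.
Nonzero differences (with sign): +6, +4, -5, +5, -2, +7, -6, +8, +8, +6, -4, +5, +4
Step 2: Count signs: positive = 9, negative = 4.
Step 3: Under H0: P(positive) = 0.5, so the number of positives S ~ Bin(13, 0.5).
Step 4: Two-sided exact p-value = sum of Bin(13,0.5) probabilities at or below the observed probability = 0.266846.
Step 5: alpha = 0.05. fail to reject H0.

n_eff = 13, pos = 9, neg = 4, p = 0.266846, fail to reject H0.


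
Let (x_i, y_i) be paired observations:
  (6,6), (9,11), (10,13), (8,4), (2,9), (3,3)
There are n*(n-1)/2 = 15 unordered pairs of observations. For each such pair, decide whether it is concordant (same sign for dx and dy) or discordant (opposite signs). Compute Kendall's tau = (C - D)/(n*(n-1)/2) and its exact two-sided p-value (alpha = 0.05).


Step 1: Enumerate the 15 unordered pairs (i,j) with i<j and classify each by sign(x_j-x_i) * sign(y_j-y_i).
  (1,2):dx=+3,dy=+5->C; (1,3):dx=+4,dy=+7->C; (1,4):dx=+2,dy=-2->D; (1,5):dx=-4,dy=+3->D
  (1,6):dx=-3,dy=-3->C; (2,3):dx=+1,dy=+2->C; (2,4):dx=-1,dy=-7->C; (2,5):dx=-7,dy=-2->C
  (2,6):dx=-6,dy=-8->C; (3,4):dx=-2,dy=-9->C; (3,5):dx=-8,dy=-4->C; (3,6):dx=-7,dy=-10->C
  (4,5):dx=-6,dy=+5->D; (4,6):dx=-5,dy=-1->C; (5,6):dx=+1,dy=-6->D
Step 2: C = 11, D = 4, total pairs = 15.
Step 3: tau = (C - D)/(n(n-1)/2) = (11 - 4)/15 = 0.466667.
Step 4: Exact two-sided p-value (enumerate n! = 720 permutations of y under H0): p = 0.272222.
Step 5: alpha = 0.05. fail to reject H0.

tau_b = 0.4667 (C=11, D=4), p = 0.272222, fail to reject H0.


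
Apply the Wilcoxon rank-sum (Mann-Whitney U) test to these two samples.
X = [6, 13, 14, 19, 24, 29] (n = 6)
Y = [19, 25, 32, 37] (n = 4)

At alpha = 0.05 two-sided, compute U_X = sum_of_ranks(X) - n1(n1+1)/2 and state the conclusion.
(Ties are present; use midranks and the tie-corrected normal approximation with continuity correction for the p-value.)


Step 1: Combine and sort all 10 observations; assign midranks.
sorted (value, group): (6,X), (13,X), (14,X), (19,X), (19,Y), (24,X), (25,Y), (29,X), (32,Y), (37,Y)
ranks: 6->1, 13->2, 14->3, 19->4.5, 19->4.5, 24->6, 25->7, 29->8, 32->9, 37->10
Step 2: Rank sum for X: R1 = 1 + 2 + 3 + 4.5 + 6 + 8 = 24.5.
Step 3: U_X = R1 - n1(n1+1)/2 = 24.5 - 6*7/2 = 24.5 - 21 = 3.5.
       U_Y = n1*n2 - U_X = 24 - 3.5 = 20.5.
Step 4: Ties are present, so use the tie-corrected normal approximation (with continuity correction) for the p-value.
Step 5: p-value = 0.087118; compare to alpha = 0.05. fail to reject H0.

U_X = 3.5, p = 0.087118, fail to reject H0 at alpha = 0.05.


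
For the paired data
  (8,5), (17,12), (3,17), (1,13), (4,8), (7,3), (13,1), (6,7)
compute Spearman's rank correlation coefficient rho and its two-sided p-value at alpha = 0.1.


Step 1: Rank x and y separately (midranks; no ties here).
rank(x): 8->6, 17->8, 3->2, 1->1, 4->3, 7->5, 13->7, 6->4
rank(y): 5->3, 12->6, 17->8, 13->7, 8->5, 3->2, 1->1, 7->4
Step 2: d_i = R_x(i) - R_y(i); compute d_i^2.
  (6-3)^2=9, (8-6)^2=4, (2-8)^2=36, (1-7)^2=36, (3-5)^2=4, (5-2)^2=9, (7-1)^2=36, (4-4)^2=0
sum(d^2) = 134.
Step 3: rho = 1 - 6*134 / (8*(8^2 - 1)) = 1 - 804/504 = -0.595238.
Step 4: Under H0, t = rho * sqrt((n-2)/(1-rho^2)) = -1.8145 ~ t(6).
Step 5: Two-sided p-value from the t-distribution with 6 df = 0.119530.
Step 6: alpha = 0.1. fail to reject H0.

rho = -0.5952, p = 0.119530, fail to reject H0 at alpha = 0.1.


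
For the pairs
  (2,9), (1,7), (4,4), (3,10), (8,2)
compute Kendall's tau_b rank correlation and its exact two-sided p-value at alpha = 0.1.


Step 1: Enumerate the 10 unordered pairs (i,j) with i<j and classify each by sign(x_j-x_i) * sign(y_j-y_i).
  (1,2):dx=-1,dy=-2->C; (1,3):dx=+2,dy=-5->D; (1,4):dx=+1,dy=+1->C; (1,5):dx=+6,dy=-7->D
  (2,3):dx=+3,dy=-3->D; (2,4):dx=+2,dy=+3->C; (2,5):dx=+7,dy=-5->D; (3,4):dx=-1,dy=+6->D
  (3,5):dx=+4,dy=-2->D; (4,5):dx=+5,dy=-8->D
Step 2: C = 3, D = 7, total pairs = 10.
Step 3: tau = (C - D)/(n(n-1)/2) = (3 - 7)/10 = -0.400000.
Step 4: Exact two-sided p-value (enumerate n! = 120 permutations of y under H0): p = 0.483333.
Step 5: alpha = 0.1. fail to reject H0.

tau_b = -0.4000 (C=3, D=7), p = 0.483333, fail to reject H0.


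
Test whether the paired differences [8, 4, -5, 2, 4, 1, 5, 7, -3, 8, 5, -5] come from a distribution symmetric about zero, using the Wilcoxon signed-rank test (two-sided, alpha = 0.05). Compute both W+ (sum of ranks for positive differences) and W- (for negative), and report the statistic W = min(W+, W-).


Step 1: Drop any zero differences (none here) and take |d_i|.
|d| = [8, 4, 5, 2, 4, 1, 5, 7, 3, 8, 5, 5]
Step 2: Midrank |d_i| (ties get averaged ranks).
ranks: |8|->11.5, |4|->4.5, |5|->7.5, |2|->2, |4|->4.5, |1|->1, |5|->7.5, |7|->10, |3|->3, |8|->11.5, |5|->7.5, |5|->7.5
Step 3: Attach original signs; sum ranks with positive sign and with negative sign.
W+ = 11.5 + 4.5 + 2 + 4.5 + 1 + 7.5 + 10 + 11.5 + 7.5 = 60
W- = 7.5 + 3 + 7.5 = 18
(Check: W+ + W- = 78 should equal n(n+1)/2 = 78.)
Step 4: Test statistic W = min(W+, W-) = 18.
Step 5: Ties in |d|, so use the tie-corrected normal approximation.
        E[W] = n(n+1)/4 = 12*13/4 = 39.
        Tie groups: |d|=4 (t=2), |d|=5 (t=4), |d|=8 (t=2); sum(t^3 - t) = 72.
        Var[W] = n(n+1)(2n+1)/24 - sum(t^3-t)/48 = 3900/24 - 72/48 = 161.
        z = (W - E[W]) / sqrt(Var[W]) = (18 - 39) / 12.6886 = -1.6550.
        Two-sided p = 2*Phi(z) = 0.097918.
Step 6: alpha = 0.05. fail to reject H0.

W+ = 60, W- = 18, W = min = 18, p = 0.097918, fail to reject H0.


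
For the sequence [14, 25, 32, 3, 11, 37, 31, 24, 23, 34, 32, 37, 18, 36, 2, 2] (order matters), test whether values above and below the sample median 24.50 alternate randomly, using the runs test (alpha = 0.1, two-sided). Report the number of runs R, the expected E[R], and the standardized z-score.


Step 1: Compute median = 24.50; label A = above, B = below.
Labels in order: BAABBAABBAAABABB  (n_A = 8, n_B = 8)
Step 2: Count runs R = 9.
Step 3: Under H0 (random ordering), E[R] = 2*n_A*n_B/(n_A+n_B) + 1 = 2*8*8/16 + 1 = 9.0000.
        Var[R] = 2*n_A*n_B*(2*n_A*n_B - n_A - n_B) / ((n_A+n_B)^2 * (n_A+n_B-1)) = 14336/3840 = 3.7333.
        SD[R] = 1.9322.
Step 4: R = E[R], so z = 0 with no continuity correction.
Step 5: Two-sided p-value via normal approximation = 2*(1 - Phi(|z|)) = 1.000000.
Step 6: alpha = 0.1. fail to reject H0.

R = 9, z = 0.0000, p = 1.000000, fail to reject H0.


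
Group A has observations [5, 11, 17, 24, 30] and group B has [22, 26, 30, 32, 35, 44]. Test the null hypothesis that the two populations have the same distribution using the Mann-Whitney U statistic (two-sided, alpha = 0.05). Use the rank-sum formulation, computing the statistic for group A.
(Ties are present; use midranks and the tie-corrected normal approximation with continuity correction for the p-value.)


Step 1: Combine and sort all 11 observations; assign midranks.
sorted (value, group): (5,X), (11,X), (17,X), (22,Y), (24,X), (26,Y), (30,X), (30,Y), (32,Y), (35,Y), (44,Y)
ranks: 5->1, 11->2, 17->3, 22->4, 24->5, 26->6, 30->7.5, 30->7.5, 32->9, 35->10, 44->11
Step 2: Rank sum for X: R1 = 1 + 2 + 3 + 5 + 7.5 = 18.5.
Step 3: U_X = R1 - n1(n1+1)/2 = 18.5 - 5*6/2 = 18.5 - 15 = 3.5.
       U_Y = n1*n2 - U_X = 30 - 3.5 = 26.5.
Step 4: Ties are present, so use the tie-corrected normal approximation (with continuity correction) for the p-value.
Step 5: p-value = 0.044126; compare to alpha = 0.05. reject H0.

U_X = 3.5, p = 0.044126, reject H0 at alpha = 0.05.


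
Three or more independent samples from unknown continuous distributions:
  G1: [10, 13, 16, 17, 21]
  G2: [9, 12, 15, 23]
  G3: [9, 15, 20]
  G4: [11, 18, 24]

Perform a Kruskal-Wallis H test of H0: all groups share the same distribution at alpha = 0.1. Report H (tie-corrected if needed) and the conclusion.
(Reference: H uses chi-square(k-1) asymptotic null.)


Step 1: Combine all N = 15 observations and assign midranks.
sorted (value, group, rank): (9,G2,1.5), (9,G3,1.5), (10,G1,3), (11,G4,4), (12,G2,5), (13,G1,6), (15,G2,7.5), (15,G3,7.5), (16,G1,9), (17,G1,10), (18,G4,11), (20,G3,12), (21,G1,13), (23,G2,14), (24,G4,15)
Step 2: Sum ranks within each group.
R_1 = 41 (n_1 = 5)
R_2 = 28 (n_2 = 4)
R_3 = 21 (n_3 = 3)
R_4 = 30 (n_4 = 3)
Step 3: H = 12/(N(N+1)) * sum(R_i^2/n_i) - 3(N+1)
     = 12/(15*16) * (41^2/5 + 28^2/4 + 21^2/3 + 30^2/3) - 3*16
     = 0.050000 * 979.2 - 48
     = 0.960000.
Step 4: Ties present; correction factor C = 1 - 12/(15^3 - 15) = 0.996429. Corrected H = 0.960000 / 0.996429 = 0.963441.
Step 5: Under H0, H ~ chi^2(3); p-value = 0.810097.
Step 6: alpha = 0.1. fail to reject H0.

H = 0.9634, df = 3, p = 0.810097, fail to reject H0.


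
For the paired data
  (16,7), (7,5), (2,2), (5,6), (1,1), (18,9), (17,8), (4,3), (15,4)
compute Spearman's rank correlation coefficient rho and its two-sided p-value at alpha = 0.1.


Step 1: Rank x and y separately (midranks; no ties here).
rank(x): 16->7, 7->5, 2->2, 5->4, 1->1, 18->9, 17->8, 4->3, 15->6
rank(y): 7->7, 5->5, 2->2, 6->6, 1->1, 9->9, 8->8, 3->3, 4->4
Step 2: d_i = R_x(i) - R_y(i); compute d_i^2.
  (7-7)^2=0, (5-5)^2=0, (2-2)^2=0, (4-6)^2=4, (1-1)^2=0, (9-9)^2=0, (8-8)^2=0, (3-3)^2=0, (6-4)^2=4
sum(d^2) = 8.
Step 3: rho = 1 - 6*8 / (9*(9^2 - 1)) = 1 - 48/720 = 0.933333.
Step 4: Under H0, t = rho * sqrt((n-2)/(1-rho^2)) = 6.8783 ~ t(7).
Step 5: Two-sided p-value from the t-distribution with 7 df = 0.000236.
Step 6: alpha = 0.1. reject H0.

rho = 0.9333, p = 0.000236, reject H0 at alpha = 0.1.


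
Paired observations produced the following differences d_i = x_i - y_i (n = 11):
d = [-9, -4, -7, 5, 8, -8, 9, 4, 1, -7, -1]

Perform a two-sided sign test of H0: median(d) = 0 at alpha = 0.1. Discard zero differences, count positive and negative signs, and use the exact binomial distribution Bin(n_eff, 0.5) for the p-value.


Step 1: Discard zero differences. Original n = 11; n_eff = number of nonzero differences = 11.
Nonzero differences (with sign): -9, -4, -7, +5, +8, -8, +9, +4, +1, -7, -1
Step 2: Count signs: positive = 5, negative = 6.
Step 3: Under H0: P(positive) = 0.5, so the number of positives S ~ Bin(11, 0.5).
Step 4: Two-sided exact p-value = sum of Bin(11,0.5) probabilities at or below the observed probability = 1.000000.
Step 5: alpha = 0.1. fail to reject H0.

n_eff = 11, pos = 5, neg = 6, p = 1.000000, fail to reject H0.


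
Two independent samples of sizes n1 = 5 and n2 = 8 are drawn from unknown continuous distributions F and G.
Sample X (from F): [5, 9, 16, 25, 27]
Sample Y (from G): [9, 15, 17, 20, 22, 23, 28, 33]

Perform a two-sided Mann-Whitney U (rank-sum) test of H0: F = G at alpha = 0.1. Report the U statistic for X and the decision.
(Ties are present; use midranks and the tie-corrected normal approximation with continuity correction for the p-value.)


Step 1: Combine and sort all 13 observations; assign midranks.
sorted (value, group): (5,X), (9,X), (9,Y), (15,Y), (16,X), (17,Y), (20,Y), (22,Y), (23,Y), (25,X), (27,X), (28,Y), (33,Y)
ranks: 5->1, 9->2.5, 9->2.5, 15->4, 16->5, 17->6, 20->7, 22->8, 23->9, 25->10, 27->11, 28->12, 33->13
Step 2: Rank sum for X: R1 = 1 + 2.5 + 5 + 10 + 11 = 29.5.
Step 3: U_X = R1 - n1(n1+1)/2 = 29.5 - 5*6/2 = 29.5 - 15 = 14.5.
       U_Y = n1*n2 - U_X = 40 - 14.5 = 25.5.
Step 4: Ties are present, so use the tie-corrected normal approximation (with continuity correction) for the p-value.
Step 5: p-value = 0.463600; compare to alpha = 0.1. fail to reject H0.

U_X = 14.5, p = 0.463600, fail to reject H0 at alpha = 0.1.


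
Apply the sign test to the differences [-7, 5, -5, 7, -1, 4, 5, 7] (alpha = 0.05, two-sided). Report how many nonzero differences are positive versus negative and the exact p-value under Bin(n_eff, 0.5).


Step 1: Discard zero differences. Original n = 8; n_eff = number of nonzero differences = 8.
Nonzero differences (with sign): -7, +5, -5, +7, -1, +4, +5, +7
Step 2: Count signs: positive = 5, negative = 3.
Step 3: Under H0: P(positive) = 0.5, so the number of positives S ~ Bin(8, 0.5).
Step 4: Two-sided exact p-value = sum of Bin(8,0.5) probabilities at or below the observed probability = 0.726562.
Step 5: alpha = 0.05. fail to reject H0.

n_eff = 8, pos = 5, neg = 3, p = 0.726562, fail to reject H0.


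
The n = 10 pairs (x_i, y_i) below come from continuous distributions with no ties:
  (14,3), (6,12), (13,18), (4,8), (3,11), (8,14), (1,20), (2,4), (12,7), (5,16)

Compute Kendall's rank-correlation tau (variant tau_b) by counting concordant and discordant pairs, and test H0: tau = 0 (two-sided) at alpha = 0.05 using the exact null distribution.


Step 1: Enumerate the 45 unordered pairs (i,j) with i<j and classify each by sign(x_j-x_i) * sign(y_j-y_i).
  (1,2):dx=-8,dy=+9->D; (1,3):dx=-1,dy=+15->D; (1,4):dx=-10,dy=+5->D; (1,5):dx=-11,dy=+8->D
  (1,6):dx=-6,dy=+11->D; (1,7):dx=-13,dy=+17->D; (1,8):dx=-12,dy=+1->D; (1,9):dx=-2,dy=+4->D
  (1,10):dx=-9,dy=+13->D; (2,3):dx=+7,dy=+6->C; (2,4):dx=-2,dy=-4->C; (2,5):dx=-3,dy=-1->C
  (2,6):dx=+2,dy=+2->C; (2,7):dx=-5,dy=+8->D; (2,8):dx=-4,dy=-8->C; (2,9):dx=+6,dy=-5->D
  (2,10):dx=-1,dy=+4->D; (3,4):dx=-9,dy=-10->C; (3,5):dx=-10,dy=-7->C; (3,6):dx=-5,dy=-4->C
  (3,7):dx=-12,dy=+2->D; (3,8):dx=-11,dy=-14->C; (3,9):dx=-1,dy=-11->C; (3,10):dx=-8,dy=-2->C
  (4,5):dx=-1,dy=+3->D; (4,6):dx=+4,dy=+6->C; (4,7):dx=-3,dy=+12->D; (4,8):dx=-2,dy=-4->C
  (4,9):dx=+8,dy=-1->D; (4,10):dx=+1,dy=+8->C; (5,6):dx=+5,dy=+3->C; (5,7):dx=-2,dy=+9->D
  (5,8):dx=-1,dy=-7->C; (5,9):dx=+9,dy=-4->D; (5,10):dx=+2,dy=+5->C; (6,7):dx=-7,dy=+6->D
  (6,8):dx=-6,dy=-10->C; (6,9):dx=+4,dy=-7->D; (6,10):dx=-3,dy=+2->D; (7,8):dx=+1,dy=-16->D
  (7,9):dx=+11,dy=-13->D; (7,10):dx=+4,dy=-4->D; (8,9):dx=+10,dy=+3->C; (8,10):dx=+3,dy=+12->C
  (9,10):dx=-7,dy=+9->D
Step 2: C = 20, D = 25, total pairs = 45.
Step 3: tau = (C - D)/(n(n-1)/2) = (20 - 25)/45 = -0.111111.
Step 4: Exact two-sided p-value (enumerate n! = 3628800 permutations of y under H0): p = 0.727490.
Step 5: alpha = 0.05. fail to reject H0.

tau_b = -0.1111 (C=20, D=25), p = 0.727490, fail to reject H0.


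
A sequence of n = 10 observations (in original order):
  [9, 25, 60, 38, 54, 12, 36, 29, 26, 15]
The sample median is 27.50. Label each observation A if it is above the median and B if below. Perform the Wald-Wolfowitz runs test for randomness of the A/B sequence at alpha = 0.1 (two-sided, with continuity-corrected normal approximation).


Step 1: Compute median = 27.50; label A = above, B = below.
Labels in order: BBAAABAABB  (n_A = 5, n_B = 5)
Step 2: Count runs R = 5.
Step 3: Under H0 (random ordering), E[R] = 2*n_A*n_B/(n_A+n_B) + 1 = 2*5*5/10 + 1 = 6.0000.
        Var[R] = 2*n_A*n_B*(2*n_A*n_B - n_A - n_B) / ((n_A+n_B)^2 * (n_A+n_B-1)) = 2000/900 = 2.2222.
        SD[R] = 1.4907.
Step 4: Continuity-corrected z = (R + 0.5 - E[R]) / SD[R] = (5 + 0.5 - 6.0000) / 1.4907 = -0.3354.
Step 5: Two-sided p-value via normal approximation = 2*(1 - Phi(|z|)) = 0.737316.
Step 6: alpha = 0.1. fail to reject H0.

R = 5, z = -0.3354, p = 0.737316, fail to reject H0.


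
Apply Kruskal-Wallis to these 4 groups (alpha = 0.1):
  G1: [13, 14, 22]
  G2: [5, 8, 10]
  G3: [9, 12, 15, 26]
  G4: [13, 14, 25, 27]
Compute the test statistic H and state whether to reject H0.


Step 1: Combine all N = 14 observations and assign midranks.
sorted (value, group, rank): (5,G2,1), (8,G2,2), (9,G3,3), (10,G2,4), (12,G3,5), (13,G1,6.5), (13,G4,6.5), (14,G1,8.5), (14,G4,8.5), (15,G3,10), (22,G1,11), (25,G4,12), (26,G3,13), (27,G4,14)
Step 2: Sum ranks within each group.
R_1 = 26 (n_1 = 3)
R_2 = 7 (n_2 = 3)
R_3 = 31 (n_3 = 4)
R_4 = 41 (n_4 = 4)
Step 3: H = 12/(N(N+1)) * sum(R_i^2/n_i) - 3(N+1)
     = 12/(14*15) * (26^2/3 + 7^2/3 + 31^2/4 + 41^2/4) - 3*15
     = 0.057143 * 902.167 - 45
     = 6.552381.
Step 4: Ties present; correction factor C = 1 - 12/(14^3 - 14) = 0.995604. Corrected H = 6.552381 / 0.995604 = 6.581310.
Step 5: Under H0, H ~ chi^2(3); p-value = 0.086510.
Step 6: alpha = 0.1. reject H0.

H = 6.5813, df = 3, p = 0.086510, reject H0.


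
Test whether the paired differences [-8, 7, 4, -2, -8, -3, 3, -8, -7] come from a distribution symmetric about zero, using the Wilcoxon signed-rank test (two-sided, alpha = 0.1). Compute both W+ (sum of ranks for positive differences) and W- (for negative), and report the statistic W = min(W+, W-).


Step 1: Drop any zero differences (none here) and take |d_i|.
|d| = [8, 7, 4, 2, 8, 3, 3, 8, 7]
Step 2: Midrank |d_i| (ties get averaged ranks).
ranks: |8|->8, |7|->5.5, |4|->4, |2|->1, |8|->8, |3|->2.5, |3|->2.5, |8|->8, |7|->5.5
Step 3: Attach original signs; sum ranks with positive sign and with negative sign.
W+ = 5.5 + 4 + 2.5 = 12
W- = 8 + 1 + 8 + 2.5 + 8 + 5.5 = 33
(Check: W+ + W- = 45 should equal n(n+1)/2 = 45.)
Step 4: Test statistic W = min(W+, W-) = 12.
Step 5: Ties in |d|, so use the tie-corrected normal approximation.
        E[W] = n(n+1)/4 = 9*10/4 = 22.5.
        Tie groups: |d|=3 (t=2), |d|=7 (t=2), |d|=8 (t=3); sum(t^3 - t) = 36.
        Var[W] = n(n+1)(2n+1)/24 - sum(t^3-t)/48 = 1710/24 - 36/48 = 70.5.
        z = (W - E[W]) / sqrt(Var[W]) = (12 - 22.5) / 8.3964 = -1.2505.
        Two-sided p = 2*Phi(z) = 0.211105.
Step 6: alpha = 0.1. fail to reject H0.

W+ = 12, W- = 33, W = min = 12, p = 0.211105, fail to reject H0.


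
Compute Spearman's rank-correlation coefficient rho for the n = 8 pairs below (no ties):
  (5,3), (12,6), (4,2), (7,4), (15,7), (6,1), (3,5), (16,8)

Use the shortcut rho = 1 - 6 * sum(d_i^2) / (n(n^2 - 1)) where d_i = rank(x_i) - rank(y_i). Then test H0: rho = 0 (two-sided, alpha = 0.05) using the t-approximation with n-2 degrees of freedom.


Step 1: Rank x and y separately (midranks; no ties here).
rank(x): 5->3, 12->6, 4->2, 7->5, 15->7, 6->4, 3->1, 16->8
rank(y): 3->3, 6->6, 2->2, 4->4, 7->7, 1->1, 5->5, 8->8
Step 2: d_i = R_x(i) - R_y(i); compute d_i^2.
  (3-3)^2=0, (6-6)^2=0, (2-2)^2=0, (5-4)^2=1, (7-7)^2=0, (4-1)^2=9, (1-5)^2=16, (8-8)^2=0
sum(d^2) = 26.
Step 3: rho = 1 - 6*26 / (8*(8^2 - 1)) = 1 - 156/504 = 0.690476.
Step 4: Under H0, t = rho * sqrt((n-2)/(1-rho^2)) = 2.3382 ~ t(6).
Step 5: Two-sided p-value from the t-distribution with 6 df = 0.057990.
Step 6: alpha = 0.05. fail to reject H0.

rho = 0.6905, p = 0.057990, fail to reject H0 at alpha = 0.05.


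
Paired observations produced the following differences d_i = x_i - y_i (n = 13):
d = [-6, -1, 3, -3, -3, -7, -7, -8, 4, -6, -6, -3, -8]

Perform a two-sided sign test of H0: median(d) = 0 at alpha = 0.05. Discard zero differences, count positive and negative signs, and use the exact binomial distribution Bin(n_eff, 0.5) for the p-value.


Step 1: Discard zero differences. Original n = 13; n_eff = number of nonzero differences = 13.
Nonzero differences (with sign): -6, -1, +3, -3, -3, -7, -7, -8, +4, -6, -6, -3, -8
Step 2: Count signs: positive = 2, negative = 11.
Step 3: Under H0: P(positive) = 0.5, so the number of positives S ~ Bin(13, 0.5).
Step 4: Two-sided exact p-value = sum of Bin(13,0.5) probabilities at or below the observed probability = 0.022461.
Step 5: alpha = 0.05. reject H0.

n_eff = 13, pos = 2, neg = 11, p = 0.022461, reject H0.


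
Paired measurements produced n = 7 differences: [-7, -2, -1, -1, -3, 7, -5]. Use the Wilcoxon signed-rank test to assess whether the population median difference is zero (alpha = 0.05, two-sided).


Step 1: Drop any zero differences (none here) and take |d_i|.
|d| = [7, 2, 1, 1, 3, 7, 5]
Step 2: Midrank |d_i| (ties get averaged ranks).
ranks: |7|->6.5, |2|->3, |1|->1.5, |1|->1.5, |3|->4, |7|->6.5, |5|->5
Step 3: Attach original signs; sum ranks with positive sign and with negative sign.
W+ = 6.5 = 6.5
W- = 6.5 + 3 + 1.5 + 1.5 + 4 + 5 = 21.5
(Check: W+ + W- = 28 should equal n(n+1)/2 = 28.)
Step 4: Test statistic W = min(W+, W-) = 6.5.
Step 5: Ties in |d|, so use the tie-corrected normal approximation.
        E[W] = n(n+1)/4 = 7*8/4 = 14.
        Tie groups: |d|=1 (t=2), |d|=7 (t=2); sum(t^3 - t) = 12.
        Var[W] = n(n+1)(2n+1)/24 - sum(t^3-t)/48 = 840/24 - 12/48 = 34.75.
        z = (W - E[W]) / sqrt(Var[W]) = (6.5 - 14) / 5.8949 = -1.2723.
        Two-sided p = 2*Phi(z) = 0.203272.
Step 6: alpha = 0.05. fail to reject H0.

W+ = 6.5, W- = 21.5, W = min = 6.5, p = 0.203272, fail to reject H0.


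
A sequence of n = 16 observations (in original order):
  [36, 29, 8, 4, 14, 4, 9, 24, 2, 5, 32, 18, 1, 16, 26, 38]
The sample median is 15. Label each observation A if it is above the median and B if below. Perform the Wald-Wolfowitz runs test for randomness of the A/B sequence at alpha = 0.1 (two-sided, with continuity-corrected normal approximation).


Step 1: Compute median = 15; label A = above, B = below.
Labels in order: AABBBBBABBAABAAA  (n_A = 8, n_B = 8)
Step 2: Count runs R = 7.
Step 3: Under H0 (random ordering), E[R] = 2*n_A*n_B/(n_A+n_B) + 1 = 2*8*8/16 + 1 = 9.0000.
        Var[R] = 2*n_A*n_B*(2*n_A*n_B - n_A - n_B) / ((n_A+n_B)^2 * (n_A+n_B-1)) = 14336/3840 = 3.7333.
        SD[R] = 1.9322.
Step 4: Continuity-corrected z = (R + 0.5 - E[R]) / SD[R] = (7 + 0.5 - 9.0000) / 1.9322 = -0.7763.
Step 5: Two-sided p-value via normal approximation = 2*(1 - Phi(|z|)) = 0.437558.
Step 6: alpha = 0.1. fail to reject H0.

R = 7, z = -0.7763, p = 0.437558, fail to reject H0.


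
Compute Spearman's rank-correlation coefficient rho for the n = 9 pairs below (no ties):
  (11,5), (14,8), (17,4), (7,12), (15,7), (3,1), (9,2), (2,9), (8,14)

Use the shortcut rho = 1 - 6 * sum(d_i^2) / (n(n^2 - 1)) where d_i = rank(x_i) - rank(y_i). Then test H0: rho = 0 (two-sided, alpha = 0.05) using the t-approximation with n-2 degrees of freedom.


Step 1: Rank x and y separately (midranks; no ties here).
rank(x): 11->6, 14->7, 17->9, 7->3, 15->8, 3->2, 9->5, 2->1, 8->4
rank(y): 5->4, 8->6, 4->3, 12->8, 7->5, 1->1, 2->2, 9->7, 14->9
Step 2: d_i = R_x(i) - R_y(i); compute d_i^2.
  (6-4)^2=4, (7-6)^2=1, (9-3)^2=36, (3-8)^2=25, (8-5)^2=9, (2-1)^2=1, (5-2)^2=9, (1-7)^2=36, (4-9)^2=25
sum(d^2) = 146.
Step 3: rho = 1 - 6*146 / (9*(9^2 - 1)) = 1 - 876/720 = -0.216667.
Step 4: Under H0, t = rho * sqrt((n-2)/(1-rho^2)) = -0.5872 ~ t(7).
Step 5: Two-sided p-value from the t-distribution with 7 df = 0.575515.
Step 6: alpha = 0.05. fail to reject H0.

rho = -0.2167, p = 0.575515, fail to reject H0 at alpha = 0.05.
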